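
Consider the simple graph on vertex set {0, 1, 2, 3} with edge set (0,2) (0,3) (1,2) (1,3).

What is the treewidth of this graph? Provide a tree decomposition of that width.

The largest bag has 3 vertices, giving width 2; this decomposition certifies tw(G) ≤ 2. Since 1–3–0–2–1 is a cycle in G, G is not acyclic. Forests are exactly the graphs of treewidth ≤ 1, so tw(G) ≥ 2. Combining the bounds, tw(G) = 2.

Treewidth 2.
Bags: B1 = {0, 1, 3}  B2 = {0, 1, 2}
Tree: B1–B2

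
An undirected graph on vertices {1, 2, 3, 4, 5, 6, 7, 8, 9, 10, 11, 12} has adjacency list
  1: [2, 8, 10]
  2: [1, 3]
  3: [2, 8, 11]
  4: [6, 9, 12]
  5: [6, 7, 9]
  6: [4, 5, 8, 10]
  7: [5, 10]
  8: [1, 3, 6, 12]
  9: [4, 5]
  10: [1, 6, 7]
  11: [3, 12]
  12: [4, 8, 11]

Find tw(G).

A width-3 tree decomposition is:
Bags: B1 = {4, 5, 7, 9}  B2 = {4, 5, 6, 7}  B3 = {4, 6, 7, 10}  B4 = {4, 6, 10, 12}  B5 = {6, 8, 10, 12}  B6 = {1, 8, 10, 12}  B7 = {1, 8, 11, 12}  B8 = {1, 3, 8, 11}  B9 = {1, 2, 3, 11}
Tree: B1–B2, B2–B3, B3–B4, B4–B5, B5–B6, B6–B7, B7–B8, B8–B9
The largest bag has 4 vertices, giving width 3; this decomposition certifies tw(G) ≤ 3. For the lower bound: the 4 vertex sets {5,7,9}, {4}, {6}, {1,8,10,12} are disjoint, each induces a connected subgraph, and every pair is joined by at least one edge of G. Contracting each set to a single vertex therefore yields K_{4} as a minor, and since treewidth is minor-monotone, tw(G) ≥ tw(K_{4}) = 3. Hence tw(G) = 3 exactly.

3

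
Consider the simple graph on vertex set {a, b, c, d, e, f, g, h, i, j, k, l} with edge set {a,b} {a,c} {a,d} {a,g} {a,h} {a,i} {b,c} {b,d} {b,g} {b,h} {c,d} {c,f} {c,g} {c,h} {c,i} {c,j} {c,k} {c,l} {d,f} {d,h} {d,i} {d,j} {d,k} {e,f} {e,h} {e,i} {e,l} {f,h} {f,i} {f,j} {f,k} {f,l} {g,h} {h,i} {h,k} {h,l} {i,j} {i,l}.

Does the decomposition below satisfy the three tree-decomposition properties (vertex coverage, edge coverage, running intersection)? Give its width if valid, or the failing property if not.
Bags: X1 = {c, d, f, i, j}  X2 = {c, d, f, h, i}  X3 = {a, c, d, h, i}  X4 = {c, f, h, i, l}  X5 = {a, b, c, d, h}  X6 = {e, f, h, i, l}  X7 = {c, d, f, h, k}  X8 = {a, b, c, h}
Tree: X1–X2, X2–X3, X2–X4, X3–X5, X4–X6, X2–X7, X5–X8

A tree decomposition must satisfy three properties: every vertex lies in some bag; for every edge, both endpoints lie together in some bag; and for every vertex, the bags containing it form a connected subtree. Here vertex g appears in no bag, so the decomposition is invalid.

No — vertex g appears in no bag.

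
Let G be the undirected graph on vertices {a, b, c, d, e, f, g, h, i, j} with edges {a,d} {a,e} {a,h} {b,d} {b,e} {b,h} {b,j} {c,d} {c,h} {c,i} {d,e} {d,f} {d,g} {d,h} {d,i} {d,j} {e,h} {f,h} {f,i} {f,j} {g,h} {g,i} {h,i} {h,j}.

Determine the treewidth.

3

A width-3 tree decomposition is:
Bags: B1 = {d, f, h, i}  B2 = {d, g, h, i}  B3 = {d, f, h, j}  B4 = {b, d, h, j}  B5 = {c, d, h, i}  B6 = {b, d, e, h}  B7 = {a, d, e, h}
Tree: B1–B2, B1–B3, B3–B4, B1–B5, B4–B6, B6–B7
Each bag holds 4 vertices, so the decomposition has width 3, which upper-bounds the treewidth. For the lower bound, the 4 vertices {b, d, h, j} are pairwise adjacent, and any tree decomposition puts a clique entirely inside one bag — forcing width ≥ 3. Therefore the treewidth is 3.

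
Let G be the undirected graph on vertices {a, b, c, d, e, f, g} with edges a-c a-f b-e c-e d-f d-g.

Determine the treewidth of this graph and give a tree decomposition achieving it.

Treewidth 1.
Bags: B1 = {d, g}  B2 = {d, f}  B3 = {a, f}  B4 = {a, c}  B5 = {c, e}  B6 = {b, e}
Tree: B1–B2, B2–B3, B3–B4, B4–B5, B5–B6

The largest bag has 2 vertices, giving width 1; this decomposition certifies tw(G) ≤ 1. G has an edge, so its treewidth is at least 1. Combining the bounds, tw(G) = 1.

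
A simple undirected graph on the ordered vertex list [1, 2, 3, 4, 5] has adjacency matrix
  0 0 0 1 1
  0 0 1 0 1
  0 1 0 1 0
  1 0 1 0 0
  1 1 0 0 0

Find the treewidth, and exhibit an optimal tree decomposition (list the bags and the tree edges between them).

Treewidth 2.
One optimal decomposition is:
Bags: B1 = {2, 3, 4}  B2 = {1, 2, 4}  B3 = {1, 2, 5}
Tree: B1–B2, B2–B3

The largest bag has 3 vertices, giving width 2; this decomposition certifies tw(G) ≤ 2. The edges 2–3–4–1–5–2 form a cycle, so G is not a tree and its treewidth is at least 2. Therefore the treewidth is 2.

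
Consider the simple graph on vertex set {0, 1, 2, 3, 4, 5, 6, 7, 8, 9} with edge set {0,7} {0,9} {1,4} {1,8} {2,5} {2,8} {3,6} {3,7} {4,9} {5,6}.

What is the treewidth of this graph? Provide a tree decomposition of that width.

Treewidth 2.
One such decomposition:
Bags: B1 = {1, 4, 8}  B2 = {2, 4, 8}  B3 = {2, 4, 5}  B4 = {4, 5, 6}  B5 = {3, 4, 6}  B6 = {3, 4, 7}  B7 = {0, 4, 7}  B8 = {0, 4, 9}
Tree: B1–B2, B2–B3, B3–B4, B4–B5, B5–B6, B6–B7, B7–B8

The largest bag has 3 vertices, giving width 2; this decomposition certifies tw(G) ≤ 2. For the lower bound, G contains the cycle 4–1–8–2–5–6–3–7–0–9–4, so G is not a forest; only forests have treewidth ≤ 1, hence tw(G) ≥ 2. Hence tw(G) = 2 exactly.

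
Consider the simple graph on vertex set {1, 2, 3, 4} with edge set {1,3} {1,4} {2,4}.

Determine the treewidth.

1

A width-1 tree decomposition is:
Bags: B1 = {1, 4}  B2 = {1, 3}  B3 = {2, 4}
Tree: B1–B2, B1–B3
The largest bag has 2 vertices, giving width 1; this decomposition certifies tw(G) ≤ 1. Since G has at least one edge (e.g. 1–4), it is not an edgeless graph, so tw(G) ≥ 1. Hence tw(G) = 1 exactly.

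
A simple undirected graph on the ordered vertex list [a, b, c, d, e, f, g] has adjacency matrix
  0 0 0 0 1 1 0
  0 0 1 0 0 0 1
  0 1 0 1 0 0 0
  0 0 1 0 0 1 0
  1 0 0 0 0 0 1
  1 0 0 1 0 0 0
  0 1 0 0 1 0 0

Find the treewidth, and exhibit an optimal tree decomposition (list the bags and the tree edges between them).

Treewidth 2.
One optimal decomposition is:
Bags: B1 = {b, c, g}  B2 = {c, e, g}  B3 = {a, c, e}  B4 = {a, c, f}  B5 = {c, d, f}
Tree: B1–B2, B2–B3, B3–B4, B4–B5

Each bag holds 3 vertices, so the decomposition has width 2, which upper-bounds the treewidth. For the lower bound, G contains the cycle c–b–g–e–a–f–d–c, so G is not a forest; only forests have treewidth ≤ 1, hence tw(G) ≥ 2. Combining the bounds, tw(G) = 2.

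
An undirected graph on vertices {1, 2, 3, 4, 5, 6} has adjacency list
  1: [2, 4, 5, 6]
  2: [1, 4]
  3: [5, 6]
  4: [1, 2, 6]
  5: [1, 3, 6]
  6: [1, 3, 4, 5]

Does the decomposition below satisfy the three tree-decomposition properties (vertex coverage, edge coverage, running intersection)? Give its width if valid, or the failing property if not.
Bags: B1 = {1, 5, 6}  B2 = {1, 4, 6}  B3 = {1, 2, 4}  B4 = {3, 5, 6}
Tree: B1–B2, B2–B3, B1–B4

Yes; width 2.

Vertex coverage: the bags together contain {1, 2, 3, 4, 5, 6}, the full vertex set. Edge coverage: each edge of G has both endpoints in at least one bag. Running intersection: for every vertex, the bags containing it form a connected subtree. All three properties hold, so this is a valid tree decomposition of width max|bag| − 1 = 2, and hence tw(G) ≤ 2.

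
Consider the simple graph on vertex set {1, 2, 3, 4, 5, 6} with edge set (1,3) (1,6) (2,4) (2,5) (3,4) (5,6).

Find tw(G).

A width-2 tree decomposition is:
Bags: B1 = {1, 3, 4}  B2 = {1, 4, 6}  B3 = {4, 5, 6}  B4 = {2, 4, 5}
Tree: B1–B2, B2–B3, B3–B4
Every bag has size at most 3, so the width is 3 − 1 = 2 and tw(G) ≤ 2. Since 4–3–1–6–5–2–4 is a cycle in G, G is not acyclic. Forests are exactly the graphs of treewidth ≤ 1, so tw(G) ≥ 2. Therefore the treewidth is 2.

2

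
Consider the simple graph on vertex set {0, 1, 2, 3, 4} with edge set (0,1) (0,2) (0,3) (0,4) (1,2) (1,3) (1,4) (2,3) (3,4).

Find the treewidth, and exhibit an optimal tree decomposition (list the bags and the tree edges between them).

Every bag has size at most 4, so the width is 4 − 1 = 3 and tw(G) ≤ 3. On the other hand G contains the 4-clique {0, 1, 2, 3}. A clique must lie in a single bag of any decomposition, so no decomposition can have width below 3. The upper and lower bounds meet at 3, so that is the treewidth.

Treewidth 3.
One optimal decomposition is:
Bags: B1 = {0, 1, 2, 3}  B2 = {0, 1, 3, 4}
Tree: B1–B2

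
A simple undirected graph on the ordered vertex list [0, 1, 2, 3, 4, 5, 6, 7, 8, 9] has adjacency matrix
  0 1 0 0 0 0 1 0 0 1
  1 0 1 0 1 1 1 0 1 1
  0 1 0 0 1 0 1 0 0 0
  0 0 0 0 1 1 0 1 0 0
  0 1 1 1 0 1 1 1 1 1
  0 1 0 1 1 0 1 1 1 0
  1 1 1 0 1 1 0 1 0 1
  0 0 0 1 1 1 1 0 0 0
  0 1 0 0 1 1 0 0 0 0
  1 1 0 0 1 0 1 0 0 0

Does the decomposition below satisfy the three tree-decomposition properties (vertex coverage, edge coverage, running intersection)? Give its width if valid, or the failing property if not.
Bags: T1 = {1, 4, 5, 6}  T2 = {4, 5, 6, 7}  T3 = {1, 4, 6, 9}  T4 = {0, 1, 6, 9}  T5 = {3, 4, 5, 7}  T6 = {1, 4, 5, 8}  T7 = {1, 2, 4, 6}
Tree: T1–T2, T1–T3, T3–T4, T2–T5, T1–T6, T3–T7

Yes; width 3.

Every vertex of G appears in some bag (union = {0, 1, 2, 3, 4, 5, 6, 7, 8, 9}); every edge is covered by a bag; and for each vertex v the set of bags containing v is connected in the bag tree. The decomposition is therefore valid. The largest bag has 4 vertices, so the width is 3.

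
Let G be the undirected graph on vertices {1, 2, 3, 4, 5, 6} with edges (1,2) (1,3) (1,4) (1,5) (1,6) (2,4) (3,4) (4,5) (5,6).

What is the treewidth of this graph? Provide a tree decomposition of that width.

Treewidth 2.
One optimal decomposition is:
Bags: B1 = {1, 5, 6}  B2 = {1, 4, 5}  B3 = {1, 3, 4}  B4 = {1, 2, 4}
Tree: B1–B2, B2–B3, B3–B4

Each bag holds 3 vertices, so the decomposition has width 2, which upper-bounds the treewidth. For the lower bound, the 3 vertices {1, 2, 4} are pairwise adjacent, and any tree decomposition puts a clique entirely inside one bag — forcing width ≥ 2. Hence tw(G) = 2 exactly.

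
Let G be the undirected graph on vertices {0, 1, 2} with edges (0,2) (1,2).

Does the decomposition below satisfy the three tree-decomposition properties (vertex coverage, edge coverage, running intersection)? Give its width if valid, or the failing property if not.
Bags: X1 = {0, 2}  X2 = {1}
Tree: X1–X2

No — edge (2,1) lies in no bag.

A tree decomposition must satisfy three properties: every vertex lies in some bag; for every edge, both endpoints lie together in some bag; and for every vertex, the bags containing it form a connected subtree. Here edge (2,1) lies in no bag, so the decomposition is invalid.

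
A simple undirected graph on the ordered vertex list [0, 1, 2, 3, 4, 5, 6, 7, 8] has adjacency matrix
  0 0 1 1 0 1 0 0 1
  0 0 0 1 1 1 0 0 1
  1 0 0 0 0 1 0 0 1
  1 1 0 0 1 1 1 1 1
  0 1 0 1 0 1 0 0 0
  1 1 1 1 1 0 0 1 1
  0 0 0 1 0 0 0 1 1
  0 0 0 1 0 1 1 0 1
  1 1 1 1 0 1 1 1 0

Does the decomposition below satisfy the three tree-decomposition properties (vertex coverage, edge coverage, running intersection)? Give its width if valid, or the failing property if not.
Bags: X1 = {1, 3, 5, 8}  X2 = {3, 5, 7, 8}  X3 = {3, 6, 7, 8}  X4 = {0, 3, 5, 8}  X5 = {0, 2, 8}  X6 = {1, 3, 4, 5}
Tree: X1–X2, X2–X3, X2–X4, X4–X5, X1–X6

No — edge (5,2) lies in no bag.

A tree decomposition must satisfy three properties: every vertex lies in some bag; for every edge, both endpoints lie together in some bag; and for every vertex, the bags containing it form a connected subtree. Here edge (5,2) lies in no bag, so the decomposition is invalid.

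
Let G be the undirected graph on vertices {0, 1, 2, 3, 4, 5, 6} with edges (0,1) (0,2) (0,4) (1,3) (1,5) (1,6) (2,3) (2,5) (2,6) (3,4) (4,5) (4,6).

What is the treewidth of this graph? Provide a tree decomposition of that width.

The largest bag has 4 vertices, giving width 3; this decomposition certifies tw(G) ≤ 3. For the lower bound: the 4 vertex sets {4,6}, {1,3}, {2}, {0} are disjoint, each induces a connected subgraph, and every pair is joined by at least one edge of G. Contracting each set to a single vertex therefore yields K_{4} as a minor, and since treewidth is minor-monotone, tw(G) ≥ tw(K_{4}) = 3. Hence tw(G) = 3 exactly.

Treewidth 3.
Bags: B1 = {1, 2, 4, 6}  B2 = {1, 2, 3, 4}  B3 = {0, 1, 2, 4}  B4 = {1, 2, 4, 5}
Tree: B1–B2, B2–B3, B3–B4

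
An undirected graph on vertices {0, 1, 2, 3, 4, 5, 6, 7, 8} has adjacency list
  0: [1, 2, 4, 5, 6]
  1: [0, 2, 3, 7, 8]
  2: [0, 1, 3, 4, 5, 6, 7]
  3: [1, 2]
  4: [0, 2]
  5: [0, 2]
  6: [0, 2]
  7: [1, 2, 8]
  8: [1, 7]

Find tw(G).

A width-2 tree decomposition is:
Bags: B1 = {0, 1, 2}  B2 = {1, 2, 7}  B3 = {0, 2, 5}  B4 = {0, 2, 4}  B5 = {0, 2, 6}  B6 = {1, 2, 3}  B7 = {1, 7, 8}
Tree: B1–B2, B1–B3, B1–B4, B1–B5, B2–B6, B2–B7
The largest bag has 3 vertices, giving width 2; this decomposition certifies tw(G) ≤ 2. Conversely, {1, 7, 8} is a clique of size 3, and the vertices of any clique must share a bag in every tree decomposition; so some bag has ≥ 3 vertices and tw(G) ≥ 2. Hence tw(G) = 2 exactly.

2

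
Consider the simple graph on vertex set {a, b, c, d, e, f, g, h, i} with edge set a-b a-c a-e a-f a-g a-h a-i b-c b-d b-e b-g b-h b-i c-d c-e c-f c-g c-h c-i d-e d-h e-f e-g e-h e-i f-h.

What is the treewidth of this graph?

4

A width-4 tree decomposition is:
Bags: B1 = {a, c, e, f, h}  B2 = {a, b, c, e, h}  B3 = {a, b, c, e, i}  B4 = {b, c, d, e, h}  B5 = {a, b, c, e, g}
Tree: B1–B2, B2–B3, B2–B4, B2–B5
The largest bag has 5 vertices, giving width 4; this decomposition certifies tw(G) ≤ 4. For the lower bound, the 5 vertices {a, c, e, f, h} are pairwise adjacent, and any tree decomposition puts a clique entirely inside one bag — forcing width ≥ 4. Therefore the treewidth is 4.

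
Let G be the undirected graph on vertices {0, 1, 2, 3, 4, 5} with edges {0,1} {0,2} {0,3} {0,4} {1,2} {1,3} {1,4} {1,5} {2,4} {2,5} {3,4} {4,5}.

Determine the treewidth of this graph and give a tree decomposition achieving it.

Every bag has size at most 4, so the width is 4 − 1 = 3 and tw(G) ≤ 3. Conversely, {0, 1, 2, 4} is a clique of size 4, and the vertices of any clique must share a bag in every tree decomposition; so some bag has ≥ 4 vertices and tw(G) ≥ 3. Hence tw(G) = 3 exactly.

Treewidth 3.
Bags: B1 = {0, 1, 2, 4}  B2 = {1, 2, 4, 5}  B3 = {0, 1, 3, 4}
Tree: B1–B2, B1–B3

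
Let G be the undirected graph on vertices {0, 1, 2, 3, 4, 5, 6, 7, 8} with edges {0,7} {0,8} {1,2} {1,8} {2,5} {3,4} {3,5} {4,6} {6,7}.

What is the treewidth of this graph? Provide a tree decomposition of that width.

Each bag holds 3 vertices, so the decomposition has width 2, which upper-bounds the treewidth. Since 8–1–2–5–3–4–6–7–0–8 is a cycle in G, G is not acyclic. Forests are exactly the graphs of treewidth ≤ 1, so tw(G) ≥ 2. Hence tw(G) = 2 exactly.

Treewidth 2.
One optimal decomposition is:
Bags: B1 = {1, 2, 8}  B2 = {2, 5, 8}  B3 = {3, 5, 8}  B4 = {3, 4, 8}  B5 = {4, 6, 8}  B6 = {6, 7, 8}  B7 = {0, 7, 8}
Tree: B1–B2, B2–B3, B3–B4, B4–B5, B5–B6, B6–B7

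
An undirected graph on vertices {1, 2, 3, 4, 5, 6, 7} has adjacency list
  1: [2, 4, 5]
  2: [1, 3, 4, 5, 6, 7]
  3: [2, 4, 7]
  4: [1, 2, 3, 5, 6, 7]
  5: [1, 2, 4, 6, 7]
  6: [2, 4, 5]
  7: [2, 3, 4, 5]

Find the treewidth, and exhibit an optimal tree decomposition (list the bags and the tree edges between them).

Treewidth 3.
One such decomposition:
Bags: B1 = {2, 4, 5, 6}  B2 = {2, 4, 5, 7}  B3 = {1, 2, 4, 5}  B4 = {2, 3, 4, 7}
Tree: B1–B2, B1–B3, B2–B4

Each bag holds 4 vertices, so the decomposition has width 3, which upper-bounds the treewidth. For the lower bound, the 4 vertices {2, 3, 4, 7} are pairwise adjacent, and any tree decomposition puts a clique entirely inside one bag — forcing width ≥ 3. Therefore the treewidth is 3.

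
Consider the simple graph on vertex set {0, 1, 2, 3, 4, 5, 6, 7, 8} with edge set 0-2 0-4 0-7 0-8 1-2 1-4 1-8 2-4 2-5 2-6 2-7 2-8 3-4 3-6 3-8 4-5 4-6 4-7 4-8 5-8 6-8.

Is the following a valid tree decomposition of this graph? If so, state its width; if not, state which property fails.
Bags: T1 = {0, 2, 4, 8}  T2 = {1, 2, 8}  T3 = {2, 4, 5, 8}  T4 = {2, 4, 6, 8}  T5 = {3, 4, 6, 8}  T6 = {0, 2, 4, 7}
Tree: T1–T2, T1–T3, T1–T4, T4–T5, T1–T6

A tree decomposition must satisfy three properties: every vertex lies in some bag; for every edge, both endpoints lie together in some bag; and for every vertex, the bags containing it form a connected subtree. Here edge (4,1) lies in no bag, so the decomposition is invalid.

No — edge (4,1) lies in no bag.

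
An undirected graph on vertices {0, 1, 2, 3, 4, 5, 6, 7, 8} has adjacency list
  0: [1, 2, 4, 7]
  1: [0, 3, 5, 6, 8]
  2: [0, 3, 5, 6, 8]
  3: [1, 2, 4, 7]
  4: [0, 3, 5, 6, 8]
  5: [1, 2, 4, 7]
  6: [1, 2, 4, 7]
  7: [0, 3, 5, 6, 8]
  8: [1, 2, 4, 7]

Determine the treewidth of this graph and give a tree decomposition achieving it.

Every bag has size at most 5, so the width is 5 − 1 = 4 and tw(G) ≤ 4. For the lower bound: the 5 vertex sets {2,3}, {1,5}, {0,4}, {7}, {6} are disjoint, each induces a connected subgraph, and every pair is joined by at least one edge of G. Contracting each set to a single vertex therefore yields K_{5} as a minor, and since treewidth is minor-monotone, tw(G) ≥ tw(K_{5}) = 4. The upper and lower bounds meet at 4, so that is the treewidth.

Treewidth 4.
One such decomposition:
Bags: B1 = {1, 2, 3, 4, 7}  B2 = {1, 2, 4, 5, 7}  B3 = {0, 1, 2, 4, 7}  B4 = {1, 2, 4, 6, 7}  B5 = {1, 2, 4, 7, 8}
Tree: B1–B2, B2–B3, B3–B4, B4–B5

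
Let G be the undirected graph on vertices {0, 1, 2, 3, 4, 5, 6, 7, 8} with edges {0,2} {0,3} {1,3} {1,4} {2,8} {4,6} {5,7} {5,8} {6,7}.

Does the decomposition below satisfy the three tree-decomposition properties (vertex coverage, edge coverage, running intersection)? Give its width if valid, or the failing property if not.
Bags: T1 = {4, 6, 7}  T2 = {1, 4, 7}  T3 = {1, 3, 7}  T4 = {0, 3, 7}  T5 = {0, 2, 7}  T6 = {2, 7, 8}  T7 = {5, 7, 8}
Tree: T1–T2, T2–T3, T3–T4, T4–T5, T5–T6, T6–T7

Yes; width 2.

Every vertex of G appears in some bag (union = {0, 1, 2, 3, 4, 5, 6, 7, 8}); every edge is covered by a bag; and for each vertex v the set of bags containing v is connected in the bag tree. The decomposition is therefore valid. The largest bag has 3 vertices, so the width is 2.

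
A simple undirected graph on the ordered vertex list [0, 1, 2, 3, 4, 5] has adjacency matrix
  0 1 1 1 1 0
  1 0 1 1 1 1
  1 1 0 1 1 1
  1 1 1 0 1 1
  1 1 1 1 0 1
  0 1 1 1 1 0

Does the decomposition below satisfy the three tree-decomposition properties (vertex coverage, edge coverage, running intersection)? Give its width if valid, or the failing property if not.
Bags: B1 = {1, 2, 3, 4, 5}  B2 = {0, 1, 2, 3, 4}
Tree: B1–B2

Yes; width 4.

Vertex coverage: the bags together contain {0, 1, 2, 3, 4, 5}, the full vertex set. Edge coverage: each edge of G has both endpoints in at least one bag. Running intersection: for every vertex, the bags containing it form a connected subtree. All three properties hold, so this is a valid tree decomposition of width max|bag| − 1 = 4, and hence tw(G) ≤ 4.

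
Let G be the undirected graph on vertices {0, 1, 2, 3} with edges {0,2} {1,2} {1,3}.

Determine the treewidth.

1

A width-1 tree decomposition is:
Bags: B1 = {0, 2}  B2 = {1, 2}  B3 = {1, 3}
Tree: B1–B2, B2–B3
The largest bag has 2 vertices, giving width 1; this decomposition certifies tw(G) ≤ 1. Since G has at least one edge (e.g. 0–2), it is not an edgeless graph, so tw(G) ≥ 1. Hence tw(G) = 1 exactly.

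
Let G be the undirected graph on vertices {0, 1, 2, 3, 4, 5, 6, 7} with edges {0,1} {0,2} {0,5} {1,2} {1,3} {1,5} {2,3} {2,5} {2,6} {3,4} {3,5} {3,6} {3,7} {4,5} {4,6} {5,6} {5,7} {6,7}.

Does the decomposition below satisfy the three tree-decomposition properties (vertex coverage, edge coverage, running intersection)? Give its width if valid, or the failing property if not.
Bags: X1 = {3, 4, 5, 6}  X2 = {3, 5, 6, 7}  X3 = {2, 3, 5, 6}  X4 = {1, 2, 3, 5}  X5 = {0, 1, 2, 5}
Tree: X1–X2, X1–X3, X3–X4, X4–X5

Yes; width 3.

Vertex coverage: the bags together contain {0, 1, 2, 3, 4, 5, 6, 7}, the full vertex set. Edge coverage: each edge of G has both endpoints in at least one bag. Running intersection: for every vertex, the bags containing it form a connected subtree. All three properties hold, so this is a valid tree decomposition of width max|bag| − 1 = 3, and hence tw(G) ≤ 3.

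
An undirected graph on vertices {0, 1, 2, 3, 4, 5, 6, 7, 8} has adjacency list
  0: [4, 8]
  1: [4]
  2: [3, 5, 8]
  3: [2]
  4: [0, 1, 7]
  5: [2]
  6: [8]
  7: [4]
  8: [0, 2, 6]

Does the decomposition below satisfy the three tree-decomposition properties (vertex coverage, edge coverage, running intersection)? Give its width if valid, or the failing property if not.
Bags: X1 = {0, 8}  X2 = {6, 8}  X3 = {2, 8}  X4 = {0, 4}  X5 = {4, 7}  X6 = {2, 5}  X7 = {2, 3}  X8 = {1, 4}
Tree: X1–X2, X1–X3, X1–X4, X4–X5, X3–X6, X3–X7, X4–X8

Yes; width 1.

Vertex coverage: the bags together contain {0, 1, 2, 3, 4, 5, 6, 7, 8}, the full vertex set. Edge coverage: each edge of G has both endpoints in at least one bag. Running intersection: for every vertex, the bags containing it form a connected subtree. All three properties hold, so this is a valid tree decomposition of width max|bag| − 1 = 1, and hence tw(G) ≤ 1.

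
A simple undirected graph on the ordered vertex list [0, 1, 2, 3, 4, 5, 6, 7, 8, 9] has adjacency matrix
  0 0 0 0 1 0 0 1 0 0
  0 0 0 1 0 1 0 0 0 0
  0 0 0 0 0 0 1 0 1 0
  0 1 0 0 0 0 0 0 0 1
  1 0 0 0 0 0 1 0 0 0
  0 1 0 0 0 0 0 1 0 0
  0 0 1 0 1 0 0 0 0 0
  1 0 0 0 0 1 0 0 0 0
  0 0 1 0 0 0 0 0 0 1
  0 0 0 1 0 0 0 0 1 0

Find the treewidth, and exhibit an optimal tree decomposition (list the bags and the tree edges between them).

Treewidth 2.
One such decomposition:
Bags: B1 = {2, 8, 9}  B2 = {2, 6, 9}  B3 = {4, 6, 9}  B4 = {0, 4, 9}  B5 = {0, 7, 9}  B6 = {5, 7, 9}  B7 = {1, 5, 9}  B8 = {1, 3, 9}
Tree: B1–B2, B2–B3, B3–B4, B4–B5, B5–B6, B6–B7, B7–B8

Every bag has size at most 3, so the width is 3 − 1 = 2 and tw(G) ≤ 2. The edges 9–8–2–6–4–0–7–5–1–3–9 form a cycle, so G is not a tree and its treewidth is at least 2. The upper and lower bounds meet at 2, so that is the treewidth.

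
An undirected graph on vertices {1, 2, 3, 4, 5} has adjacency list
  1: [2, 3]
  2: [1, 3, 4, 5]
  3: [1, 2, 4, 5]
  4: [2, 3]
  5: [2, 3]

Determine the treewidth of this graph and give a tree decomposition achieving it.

Every bag has size at most 3, so the width is 3 − 1 = 2 and tw(G) ≤ 2. Conversely, {1, 2, 3} is a clique of size 3, and the vertices of any clique must share a bag in every tree decomposition; so some bag has ≥ 3 vertices and tw(G) ≥ 2. The upper and lower bounds meet at 2, so that is the treewidth.

Treewidth 2.
Bags: B1 = {2, 3, 5}  B2 = {2, 3, 4}  B3 = {1, 2, 3}
Tree: B1–B2, B1–B3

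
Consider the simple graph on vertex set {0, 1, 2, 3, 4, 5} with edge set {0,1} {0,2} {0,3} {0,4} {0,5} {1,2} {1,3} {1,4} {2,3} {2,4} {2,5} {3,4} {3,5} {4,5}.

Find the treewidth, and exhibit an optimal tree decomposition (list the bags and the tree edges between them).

Every bag has size at most 5, so the width is 5 − 1 = 4 and tw(G) ≤ 4. For the lower bound, the 5 vertices {0, 1, 2, 3, 4} are pairwise adjacent, and any tree decomposition puts a clique entirely inside one bag — forcing width ≥ 4. The upper and lower bounds meet at 4, so that is the treewidth.

Treewidth 4.
Bags: B1 = {0, 2, 3, 4, 5}  B2 = {0, 1, 2, 3, 4}
Tree: B1–B2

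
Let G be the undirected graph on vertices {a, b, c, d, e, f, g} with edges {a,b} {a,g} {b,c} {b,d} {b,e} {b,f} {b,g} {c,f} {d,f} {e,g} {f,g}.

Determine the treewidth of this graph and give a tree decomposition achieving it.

Every bag has size at most 3, so the width is 3 − 1 = 2 and tw(G) ≤ 2. For the lower bound, the 3 vertices {a, b, g} are pairwise adjacent, and any tree decomposition puts a clique entirely inside one bag — forcing width ≥ 2. The upper and lower bounds meet at 2, so that is the treewidth.

Treewidth 2.
One optimal decomposition is:
Bags: B1 = {b, f, g}  B2 = {b, e, g}  B3 = {b, d, f}  B4 = {b, c, f}  B5 = {a, b, g}
Tree: B1–B2, B1–B3, B3–B4, B2–B5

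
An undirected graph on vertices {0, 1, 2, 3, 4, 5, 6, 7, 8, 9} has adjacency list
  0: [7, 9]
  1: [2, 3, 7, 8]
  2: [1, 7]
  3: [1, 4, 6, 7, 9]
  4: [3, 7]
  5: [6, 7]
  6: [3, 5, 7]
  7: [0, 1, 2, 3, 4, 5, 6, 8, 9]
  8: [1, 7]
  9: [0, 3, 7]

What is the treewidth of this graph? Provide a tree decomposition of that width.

The largest bag has 3 vertices, giving width 2; this decomposition certifies tw(G) ≤ 2. Conversely, {0, 7, 9} is a clique of size 3, and the vertices of any clique must share a bag in every tree decomposition; so some bag has ≥ 3 vertices and tw(G) ≥ 2. Combining the bounds, tw(G) = 2.

Treewidth 2.
Bags: B1 = {1, 3, 7}  B2 = {3, 7, 9}  B3 = {3, 4, 7}  B4 = {1, 7, 8}  B5 = {3, 6, 7}  B6 = {0, 7, 9}  B7 = {1, 2, 7}  B8 = {5, 6, 7}
Tree: B1–B2, B2–B3, B1–B4, B2–B5, B2–B6, B1–B7, B5–B8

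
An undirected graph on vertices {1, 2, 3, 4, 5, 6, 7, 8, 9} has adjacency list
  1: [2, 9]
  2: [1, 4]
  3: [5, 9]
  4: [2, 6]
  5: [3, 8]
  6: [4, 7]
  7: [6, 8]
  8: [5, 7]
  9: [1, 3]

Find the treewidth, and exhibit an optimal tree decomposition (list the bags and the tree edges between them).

Treewidth 2.
Bags: B1 = {6, 7, 8}  B2 = {5, 6, 8}  B3 = {3, 5, 6}  B4 = {3, 6, 9}  B5 = {1, 6, 9}  B6 = {1, 2, 6}  B7 = {2, 4, 6}
Tree: B1–B2, B2–B3, B3–B4, B4–B5, B5–B6, B6–B7

Each bag holds 3 vertices, so the decomposition has width 2, which upper-bounds the treewidth. The edges 6–7–8–5–3–9–1–2–4–6 form a cycle, so G is not a tree and its treewidth is at least 2. Therefore the treewidth is 2.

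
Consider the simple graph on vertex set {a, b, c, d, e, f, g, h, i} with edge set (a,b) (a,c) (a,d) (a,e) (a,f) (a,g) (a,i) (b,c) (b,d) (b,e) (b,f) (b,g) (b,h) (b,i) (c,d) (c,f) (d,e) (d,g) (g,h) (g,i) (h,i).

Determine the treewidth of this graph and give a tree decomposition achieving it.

The largest bag has 4 vertices, giving width 3; this decomposition certifies tw(G) ≤ 3. For the lower bound, the 4 vertices {b, g, h, i} are pairwise adjacent, and any tree decomposition puts a clique entirely inside one bag — forcing width ≥ 3. Therefore the treewidth is 3.

Treewidth 3.
One optimal decomposition is:
Bags: B1 = {a, b, d, g}  B2 = {a, b, g, i}  B3 = {b, g, h, i}  B4 = {a, b, c, d}  B5 = {a, b, c, f}  B6 = {a, b, d, e}
Tree: B1–B2, B2–B3, B1–B4, B4–B5, B4–B6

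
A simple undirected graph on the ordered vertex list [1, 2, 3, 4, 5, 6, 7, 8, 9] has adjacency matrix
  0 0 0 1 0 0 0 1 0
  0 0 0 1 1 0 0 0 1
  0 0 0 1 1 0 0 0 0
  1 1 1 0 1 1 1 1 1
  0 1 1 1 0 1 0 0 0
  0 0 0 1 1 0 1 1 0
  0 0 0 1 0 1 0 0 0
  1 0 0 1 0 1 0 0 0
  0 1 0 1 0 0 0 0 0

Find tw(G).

2

A width-2 tree decomposition is:
Bags: B1 = {4, 5, 6}  B2 = {2, 4, 5}  B3 = {3, 4, 5}  B4 = {4, 6, 7}  B5 = {4, 6, 8}  B6 = {2, 4, 9}  B7 = {1, 4, 8}
Tree: B1–B2, B1–B3, B1–B4, B1–B5, B2–B6, B5–B7
Every bag has size at most 3, so the width is 3 − 1 = 2 and tw(G) ≤ 2. For the lower bound, the 3 vertices {1, 4, 8} are pairwise adjacent, and any tree decomposition puts a clique entirely inside one bag — forcing width ≥ 2. Hence tw(G) = 2 exactly.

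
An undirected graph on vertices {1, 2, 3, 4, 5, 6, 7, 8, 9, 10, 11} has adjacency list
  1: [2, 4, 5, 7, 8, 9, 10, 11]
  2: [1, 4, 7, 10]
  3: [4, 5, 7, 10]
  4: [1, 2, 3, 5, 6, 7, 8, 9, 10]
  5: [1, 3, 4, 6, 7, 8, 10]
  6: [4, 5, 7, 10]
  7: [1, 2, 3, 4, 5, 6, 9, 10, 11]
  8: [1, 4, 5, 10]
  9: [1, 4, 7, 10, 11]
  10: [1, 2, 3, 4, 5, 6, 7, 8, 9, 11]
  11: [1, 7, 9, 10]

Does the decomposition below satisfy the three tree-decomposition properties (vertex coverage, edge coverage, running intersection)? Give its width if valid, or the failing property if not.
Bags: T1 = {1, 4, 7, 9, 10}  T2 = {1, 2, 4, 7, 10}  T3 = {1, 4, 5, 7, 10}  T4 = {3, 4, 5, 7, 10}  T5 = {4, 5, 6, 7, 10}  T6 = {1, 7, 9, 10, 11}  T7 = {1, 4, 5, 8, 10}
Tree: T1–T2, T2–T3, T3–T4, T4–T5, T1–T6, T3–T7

Checking the three conditions: (i) the bags cover all of {1, 2, 3, 4, 5, 6, 7, 8, 9, 10, 11}; (ii) for each edge, some bag contains both endpoints; (iii) the bags containing any fixed vertex form a subtree. All hold, so the decomposition is valid with width 5 − 1 = 4.

Yes; width 4.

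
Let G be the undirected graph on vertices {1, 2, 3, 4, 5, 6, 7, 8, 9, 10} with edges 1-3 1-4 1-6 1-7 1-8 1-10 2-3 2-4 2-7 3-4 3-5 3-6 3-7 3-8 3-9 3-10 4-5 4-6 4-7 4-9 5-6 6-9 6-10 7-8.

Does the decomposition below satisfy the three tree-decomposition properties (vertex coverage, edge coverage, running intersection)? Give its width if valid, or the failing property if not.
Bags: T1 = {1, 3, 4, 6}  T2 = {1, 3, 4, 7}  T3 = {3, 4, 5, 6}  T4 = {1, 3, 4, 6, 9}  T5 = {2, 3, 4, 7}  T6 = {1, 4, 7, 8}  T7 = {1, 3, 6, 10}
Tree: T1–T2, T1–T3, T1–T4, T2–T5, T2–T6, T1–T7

No — edge (3,8) lies in no bag.

A tree decomposition must satisfy three properties: every vertex lies in some bag; for every edge, both endpoints lie together in some bag; and for every vertex, the bags containing it form a connected subtree. Here edge (3,8) lies in no bag, so the decomposition is invalid.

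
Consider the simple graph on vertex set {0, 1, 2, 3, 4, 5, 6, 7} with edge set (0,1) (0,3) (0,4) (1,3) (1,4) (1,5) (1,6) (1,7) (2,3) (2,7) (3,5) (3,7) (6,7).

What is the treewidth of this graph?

2

A width-2 tree decomposition is:
Bags: B1 = {0, 1, 3}  B2 = {1, 3, 7}  B3 = {1, 6, 7}  B4 = {2, 3, 7}  B5 = {1, 3, 5}  B6 = {0, 1, 4}
Tree: B1–B2, B2–B3, B2–B4, B2–B5, B1–B6
Each bag holds 3 vertices, so the decomposition has width 2, which upper-bounds the treewidth. On the other hand G contains the 3-clique {0, 1, 3}. A clique must lie in a single bag of any decomposition, so no decomposition can have width below 2. Combining the bounds, tw(G) = 2.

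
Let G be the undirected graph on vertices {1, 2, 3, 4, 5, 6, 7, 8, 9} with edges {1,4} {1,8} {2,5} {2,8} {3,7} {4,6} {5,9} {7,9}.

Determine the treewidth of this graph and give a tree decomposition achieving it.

Each bag holds 2 vertices, so the decomposition has width 1, which upper-bounds the treewidth. G has an edge, so its treewidth is at least 1. Hence tw(G) = 1 exactly.

Treewidth 1.
One optimal decomposition is:
Bags: B1 = {3, 7}  B2 = {7, 9}  B3 = {5, 9}  B4 = {2, 5}  B5 = {2, 8}  B6 = {1, 8}  B7 = {1, 4}  B8 = {4, 6}
Tree: B1–B2, B2–B3, B3–B4, B4–B5, B5–B6, B6–B7, B7–B8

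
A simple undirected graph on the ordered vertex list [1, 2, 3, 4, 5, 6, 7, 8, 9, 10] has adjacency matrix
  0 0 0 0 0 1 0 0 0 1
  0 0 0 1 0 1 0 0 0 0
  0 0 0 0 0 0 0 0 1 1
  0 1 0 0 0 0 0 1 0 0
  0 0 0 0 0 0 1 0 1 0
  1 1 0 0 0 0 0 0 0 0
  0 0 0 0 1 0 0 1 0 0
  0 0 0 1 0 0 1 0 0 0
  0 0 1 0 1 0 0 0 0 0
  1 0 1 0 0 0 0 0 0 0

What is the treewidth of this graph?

2

A width-2 tree decomposition is:
Bags: B1 = {2, 4, 8}  B2 = {2, 7, 8}  B3 = {2, 5, 7}  B4 = {2, 5, 9}  B5 = {2, 3, 9}  B6 = {2, 3, 10}  B7 = {1, 2, 10}  B8 = {1, 2, 6}
Tree: B1–B2, B2–B3, B3–B4, B4–B5, B5–B6, B6–B7, B7–B8
Each bag holds 3 vertices, so the decomposition has width 2, which upper-bounds the treewidth. The edges 2–4–8–7–5–9–3–10–1–6–2 form a cycle, so G is not a tree and its treewidth is at least 2. Combining the bounds, tw(G) = 2.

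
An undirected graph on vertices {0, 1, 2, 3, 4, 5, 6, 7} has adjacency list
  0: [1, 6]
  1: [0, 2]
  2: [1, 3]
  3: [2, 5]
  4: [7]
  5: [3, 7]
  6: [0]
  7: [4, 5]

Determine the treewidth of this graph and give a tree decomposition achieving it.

Treewidth 1.
One optimal decomposition is:
Bags: B1 = {0, 6}  B2 = {0, 1}  B3 = {1, 2}  B4 = {2, 3}  B5 = {3, 5}  B6 = {5, 7}  B7 = {4, 7}
Tree: B1–B2, B2–B3, B3–B4, B4–B5, B5–B6, B6–B7

Every bag has size at most 2, so the width is 2 − 1 = 1 and tw(G) ≤ 1. G has an edge, so its treewidth is at least 1. Therefore the treewidth is 1.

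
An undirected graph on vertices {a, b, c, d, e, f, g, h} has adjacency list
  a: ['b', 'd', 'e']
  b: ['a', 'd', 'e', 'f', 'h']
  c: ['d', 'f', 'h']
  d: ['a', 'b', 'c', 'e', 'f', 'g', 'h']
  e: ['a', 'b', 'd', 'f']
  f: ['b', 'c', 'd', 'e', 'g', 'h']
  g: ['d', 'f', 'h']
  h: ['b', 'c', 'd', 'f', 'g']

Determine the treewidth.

3

A width-3 tree decomposition is:
Bags: B1 = {d, f, g, h}  B2 = {b, d, f, h}  B3 = {c, d, f, h}  B4 = {b, d, e, f}  B5 = {a, b, d, e}
Tree: B1–B2, B1–B3, B2–B4, B4–B5
Every bag has size at most 4, so the width is 4 − 1 = 3 and tw(G) ≤ 3. Conversely, {a, b, d, e} is a clique of size 4, and the vertices of any clique must share a bag in every tree decomposition; so some bag has ≥ 4 vertices and tw(G) ≥ 3. Hence tw(G) = 3 exactly.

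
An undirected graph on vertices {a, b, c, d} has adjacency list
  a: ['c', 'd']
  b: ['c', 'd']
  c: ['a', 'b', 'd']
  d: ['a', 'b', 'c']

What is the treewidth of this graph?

A width-2 tree decomposition is:
Bags: B1 = {a, c, d}  B2 = {b, c, d}
Tree: B1–B2
Every bag has size at most 3, so the width is 3 − 1 = 2 and tw(G) ≤ 2. On the other hand G contains the 3-clique {a, c, d}. A clique must lie in a single bag of any decomposition, so no decomposition can have width below 2. Therefore the treewidth is 2.

2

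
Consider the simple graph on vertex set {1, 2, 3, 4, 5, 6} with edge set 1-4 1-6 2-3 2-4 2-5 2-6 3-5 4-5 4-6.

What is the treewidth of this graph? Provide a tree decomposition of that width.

Each bag holds 3 vertices, so the decomposition has width 2, which upper-bounds the treewidth. For the lower bound, the 3 vertices {1, 4, 6} are pairwise adjacent, and any tree decomposition puts a clique entirely inside one bag — forcing width ≥ 2. Hence tw(G) = 2 exactly.

Treewidth 2.
Bags: B1 = {2, 4, 6}  B2 = {1, 4, 6}  B3 = {2, 4, 5}  B4 = {2, 3, 5}
Tree: B1–B2, B1–B3, B3–B4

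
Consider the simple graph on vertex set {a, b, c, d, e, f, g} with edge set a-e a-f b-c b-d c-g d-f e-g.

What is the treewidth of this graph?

2

A width-2 tree decomposition is:
Bags: B1 = {a, d, f}  B2 = {a, b, d}  B3 = {a, b, c}  B4 = {a, c, g}  B5 = {a, e, g}
Tree: B1–B2, B2–B3, B3–B4, B4–B5
Each bag holds 3 vertices, so the decomposition has width 2, which upper-bounds the treewidth. Since a–f–d–b–c–g–e–a is a cycle in G, G is not acyclic. Forests are exactly the graphs of treewidth ≤ 1, so tw(G) ≥ 2. Therefore the treewidth is 2.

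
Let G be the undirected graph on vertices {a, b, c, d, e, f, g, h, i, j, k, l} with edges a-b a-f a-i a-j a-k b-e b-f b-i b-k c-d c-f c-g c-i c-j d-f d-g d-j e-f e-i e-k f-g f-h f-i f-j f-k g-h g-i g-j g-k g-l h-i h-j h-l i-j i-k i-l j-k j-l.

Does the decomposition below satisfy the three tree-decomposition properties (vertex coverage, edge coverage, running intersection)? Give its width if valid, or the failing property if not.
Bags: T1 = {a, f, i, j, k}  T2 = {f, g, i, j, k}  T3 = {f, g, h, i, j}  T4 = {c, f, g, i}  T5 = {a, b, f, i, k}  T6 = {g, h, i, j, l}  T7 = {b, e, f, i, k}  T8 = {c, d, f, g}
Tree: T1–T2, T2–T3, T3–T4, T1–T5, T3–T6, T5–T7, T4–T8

A tree decomposition must satisfy three properties: every vertex lies in some bag; for every edge, both endpoints lie together in some bag; and for every vertex, the bags containing it form a connected subtree. Here edge (j,c) lies in no bag, so the decomposition is invalid.

No — edge (j,c) lies in no bag.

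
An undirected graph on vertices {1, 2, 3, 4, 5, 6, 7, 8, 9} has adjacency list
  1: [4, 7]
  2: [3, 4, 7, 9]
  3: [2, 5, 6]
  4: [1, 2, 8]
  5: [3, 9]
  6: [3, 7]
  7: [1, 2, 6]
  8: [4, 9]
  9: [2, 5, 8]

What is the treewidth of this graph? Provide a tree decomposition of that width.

The largest bag has 4 vertices, giving width 3; this decomposition certifies tw(G) ≤ 3. For the lower bound: the 4 vertex sets {1,4,8}, {7}, {2}, {3,5,6,9} are disjoint, each induces a connected subgraph, and every pair is joined by at least one edge of G. Contracting each set to a single vertex therefore yields K_{4} as a minor, and since treewidth is minor-monotone, tw(G) ≥ tw(K_{4}) = 3. Hence tw(G) = 3 exactly.

Treewidth 3.
One such decomposition:
Bags: B1 = {1, 4, 7, 8}  B2 = {2, 4, 7, 8}  B3 = {2, 7, 8, 9}  B4 = {2, 6, 7, 9}  B5 = {2, 3, 6, 9}  B6 = {3, 5, 6, 9}
Tree: B1–B2, B2–B3, B3–B4, B4–B5, B5–B6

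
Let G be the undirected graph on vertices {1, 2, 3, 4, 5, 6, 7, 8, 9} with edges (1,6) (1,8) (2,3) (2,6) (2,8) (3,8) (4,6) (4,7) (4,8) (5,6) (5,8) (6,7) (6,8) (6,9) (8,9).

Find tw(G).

A width-2 tree decomposition is:
Bags: B1 = {6, 8, 9}  B2 = {2, 6, 8}  B3 = {4, 6, 8}  B4 = {2, 3, 8}  B5 = {5, 6, 8}  B6 = {4, 6, 7}  B7 = {1, 6, 8}
Tree: B1–B2, B1–B3, B2–B4, B2–B5, B3–B6, B3–B7
The largest bag has 3 vertices, giving width 2; this decomposition certifies tw(G) ≤ 2. On the other hand G contains the 3-clique {2, 3, 8}. A clique must lie in a single bag of any decomposition, so no decomposition can have width below 2. Hence tw(G) = 2 exactly.

2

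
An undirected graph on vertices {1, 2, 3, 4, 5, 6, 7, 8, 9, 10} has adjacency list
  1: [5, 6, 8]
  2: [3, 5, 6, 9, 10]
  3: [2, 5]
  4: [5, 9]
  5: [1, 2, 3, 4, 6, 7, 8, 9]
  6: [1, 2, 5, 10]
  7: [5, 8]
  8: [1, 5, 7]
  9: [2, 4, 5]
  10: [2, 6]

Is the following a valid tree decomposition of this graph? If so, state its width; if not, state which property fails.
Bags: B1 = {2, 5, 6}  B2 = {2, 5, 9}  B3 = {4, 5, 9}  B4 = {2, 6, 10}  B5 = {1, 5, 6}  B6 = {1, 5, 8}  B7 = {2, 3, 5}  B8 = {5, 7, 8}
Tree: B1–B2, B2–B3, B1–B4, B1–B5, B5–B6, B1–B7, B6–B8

Vertex coverage: the bags together contain {1, 2, 3, 4, 5, 6, 7, 8, 9, 10}, the full vertex set. Edge coverage: each edge of G has both endpoints in at least one bag. Running intersection: for every vertex, the bags containing it form a connected subtree. All three properties hold, so this is a valid tree decomposition of width max|bag| − 1 = 2, and hence tw(G) ≤ 2.

Yes; width 2.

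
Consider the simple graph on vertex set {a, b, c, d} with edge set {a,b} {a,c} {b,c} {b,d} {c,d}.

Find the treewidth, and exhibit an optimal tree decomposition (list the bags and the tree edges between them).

Each bag holds 3 vertices, so the decomposition has width 2, which upper-bounds the treewidth. On the other hand G contains the 3-clique {b, c, d}. A clique must lie in a single bag of any decomposition, so no decomposition can have width below 2. The upper and lower bounds meet at 2, so that is the treewidth.

Treewidth 2.
Bags: B1 = {a, b, c}  B2 = {b, c, d}
Tree: B1–B2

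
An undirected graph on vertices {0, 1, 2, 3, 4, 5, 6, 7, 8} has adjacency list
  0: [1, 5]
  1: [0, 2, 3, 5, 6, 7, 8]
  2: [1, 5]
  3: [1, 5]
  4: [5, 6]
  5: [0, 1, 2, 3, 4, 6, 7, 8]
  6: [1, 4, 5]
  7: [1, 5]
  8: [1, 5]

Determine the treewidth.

A width-2 tree decomposition is:
Bags: B1 = {1, 5, 7}  B2 = {0, 1, 5}  B3 = {1, 2, 5}  B4 = {1, 3, 5}  B5 = {1, 5, 6}  B6 = {1, 5, 8}  B7 = {4, 5, 6}
Tree: B1–B2, B2–B3, B3–B4, B2–B5, B2–B6, B5–B7
Each bag holds 3 vertices, so the decomposition has width 2, which upper-bounds the treewidth. On the other hand G contains the 3-clique {0, 1, 5}. A clique must lie in a single bag of any decomposition, so no decomposition can have width below 2. Therefore the treewidth is 2.

2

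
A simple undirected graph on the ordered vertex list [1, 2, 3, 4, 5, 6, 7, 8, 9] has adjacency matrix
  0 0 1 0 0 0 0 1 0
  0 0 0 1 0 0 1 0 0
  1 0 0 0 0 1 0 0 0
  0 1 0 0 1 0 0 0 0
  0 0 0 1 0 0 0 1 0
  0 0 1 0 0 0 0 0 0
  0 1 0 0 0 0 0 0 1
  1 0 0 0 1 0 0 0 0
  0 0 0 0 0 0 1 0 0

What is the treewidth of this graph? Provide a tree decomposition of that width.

Treewidth 1.
Bags: B1 = {7, 9}  B2 = {2, 7}  B3 = {2, 4}  B4 = {4, 5}  B5 = {5, 8}  B6 = {1, 8}  B7 = {1, 3}  B8 = {3, 6}
Tree: B1–B2, B2–B3, B3–B4, B4–B5, B5–B6, B6–B7, B7–B8

Every bag has size at most 2, so the width is 2 − 1 = 1 and tw(G) ≤ 1. Since G has at least one edge (e.g. 9–7), it is not an edgeless graph, so tw(G) ≥ 1. The upper and lower bounds meet at 1, so that is the treewidth.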